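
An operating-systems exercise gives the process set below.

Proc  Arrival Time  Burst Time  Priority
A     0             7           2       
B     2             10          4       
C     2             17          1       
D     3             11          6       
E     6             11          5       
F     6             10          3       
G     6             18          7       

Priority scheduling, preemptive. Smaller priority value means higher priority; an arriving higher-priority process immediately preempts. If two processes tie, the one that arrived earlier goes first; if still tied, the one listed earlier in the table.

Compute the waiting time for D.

Schedule: | A 0-2 | C 2-19 | A 19-24 | F 24-34 | B 34-44 | E 44-55 | D 55-66 | G 66-84 |
Completion: A=24  B=44  C=19  D=66  E=55  F=34  G=84
Waiting(D) = turnaround − burst = 63 − 11 = 52

52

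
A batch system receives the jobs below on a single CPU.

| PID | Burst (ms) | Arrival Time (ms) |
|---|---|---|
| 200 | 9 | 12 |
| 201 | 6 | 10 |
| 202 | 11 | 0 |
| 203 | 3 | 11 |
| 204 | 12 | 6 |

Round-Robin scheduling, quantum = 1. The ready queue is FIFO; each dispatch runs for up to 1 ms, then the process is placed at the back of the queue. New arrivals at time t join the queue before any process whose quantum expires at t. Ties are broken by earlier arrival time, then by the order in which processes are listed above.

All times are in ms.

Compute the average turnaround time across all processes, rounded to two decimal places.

Timeline: | 202 0-6 | 204 6-7 | 202 7-8 | 204 8-9 | 202 9-10 | 204 10-11 | 201 11-12 | 202 12-13 | 203 13-14 | 204 14-15 | 200 15-16 | 201 16-17 | 202 17-18 | 203 18-19 | 204 19-20 | 200 20-21 | 201 21-22 | 202 22-23 | 203 23-24 | 204 24-25 | 200 25-26 | 201 26-27 | 204 27-28 | 200 28-29 | 201 29-30 | 204 30-31 | 200 31-32 | 201 32-33 | 204 33-34 | 200 34-35 | 204 35-36 | 200 36-37 | 204 37-38 | 200 38-39 | 204 39-40 | 200 40-41 |
Completion: 200=41  201=33  202=23  203=24  204=40
Turnaround (C−A): 200=29  201=23  202=23  203=13  204=34
Turnaround times: 200=29, 201=23, 202=23, 203=13, 204=34
Average turnaround = (29+23+23+13+34) / 5 = 122/5 = 24.40

24.40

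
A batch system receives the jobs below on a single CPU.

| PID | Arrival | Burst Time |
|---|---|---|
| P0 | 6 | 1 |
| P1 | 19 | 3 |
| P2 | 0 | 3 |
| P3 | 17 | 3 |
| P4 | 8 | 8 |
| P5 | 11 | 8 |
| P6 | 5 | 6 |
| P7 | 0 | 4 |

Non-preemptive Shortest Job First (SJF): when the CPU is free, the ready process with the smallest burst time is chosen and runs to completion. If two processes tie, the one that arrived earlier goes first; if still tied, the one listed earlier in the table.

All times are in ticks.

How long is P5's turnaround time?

Gantt: | P2 0-3 | P7 3-7 | P0 7-8 | P6 8-14 | P4 14-22 | P3 22-25 | P1 25-28 | P5 28-36 |
Completion: P0=8  P1=28  P2=3  P3=25  P4=22  P5=36  P6=14  P7=7
Turnaround(P5) = completion − arrival = 36 − 11 = 25

25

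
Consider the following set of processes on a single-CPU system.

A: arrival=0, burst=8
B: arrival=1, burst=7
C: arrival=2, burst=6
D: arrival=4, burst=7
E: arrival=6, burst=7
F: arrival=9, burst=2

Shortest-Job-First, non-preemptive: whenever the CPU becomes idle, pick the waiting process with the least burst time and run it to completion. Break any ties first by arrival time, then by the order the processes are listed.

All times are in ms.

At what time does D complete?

30

Gantt: | A 0-8 | C 8-14 | F 14-16 | B 16-23 | D 23-30 | E 30-37 |
Completion: A=8  B=23  C=14  D=30  E=37  F=16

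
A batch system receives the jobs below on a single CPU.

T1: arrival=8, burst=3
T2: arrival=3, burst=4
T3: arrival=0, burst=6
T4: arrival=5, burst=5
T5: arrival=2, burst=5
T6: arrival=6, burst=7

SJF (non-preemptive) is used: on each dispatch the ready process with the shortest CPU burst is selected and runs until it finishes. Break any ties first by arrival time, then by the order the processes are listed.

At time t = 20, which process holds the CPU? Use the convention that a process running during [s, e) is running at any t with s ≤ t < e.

T4

Timeline: | T3 0-6 | T2 6-10 | T1 10-13 | T5 13-18 | T4 18-23 | T6 23-30 |
Completion: T1=13  T2=10  T3=6  T4=23  T5=18  T6=30
Turnaround (C−A): T1=5  T2=7  T3=6  T4=18  T5=16  T6=24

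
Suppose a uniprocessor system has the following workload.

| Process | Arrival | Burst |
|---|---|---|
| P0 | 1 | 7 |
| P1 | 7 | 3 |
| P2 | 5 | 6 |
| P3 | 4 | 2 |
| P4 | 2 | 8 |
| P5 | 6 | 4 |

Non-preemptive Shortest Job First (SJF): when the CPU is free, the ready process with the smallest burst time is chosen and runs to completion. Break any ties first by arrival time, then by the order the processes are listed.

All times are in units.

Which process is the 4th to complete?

Timeline: | idle 0-1 | P0 1-8 | P3 8-10 | P1 10-13 | P5 13-17 | P2 17-23 | P4 23-31 |
Completion: P0=8  P1=13  P2=23  P3=10  P4=31  P5=17
Turnaround (C−A): P0=7  P1=6  P2=18  P3=6  P4=29  P5=11
Finish order: P0 → P3 → P1 → P5 → P2 → P4

P5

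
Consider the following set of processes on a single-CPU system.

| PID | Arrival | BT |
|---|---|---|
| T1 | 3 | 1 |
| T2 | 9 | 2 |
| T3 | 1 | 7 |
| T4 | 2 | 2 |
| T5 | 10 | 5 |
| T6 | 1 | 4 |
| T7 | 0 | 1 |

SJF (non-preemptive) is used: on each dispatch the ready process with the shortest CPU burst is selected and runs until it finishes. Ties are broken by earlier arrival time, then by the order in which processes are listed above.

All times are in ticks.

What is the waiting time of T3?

Schedule: | T7 0-1 | T6 1-5 | T1 5-6 | T4 6-8 | T3 8-15 | T2 15-17 | T5 17-22 |
Completion: T1=6  T2=17  T3=15  T4=8  T5=22  T6=5  T7=1
Turnaround (C−A): T1=3  T2=8  T3=14  T4=6  T5=12  T6=4  T7=1
Waiting(T3) = turnaround − burst = 14 − 7 = 7

7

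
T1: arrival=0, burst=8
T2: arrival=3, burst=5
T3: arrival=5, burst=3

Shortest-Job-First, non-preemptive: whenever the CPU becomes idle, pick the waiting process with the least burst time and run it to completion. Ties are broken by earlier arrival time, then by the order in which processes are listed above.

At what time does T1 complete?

8

Schedule: | T1 0-8 | T3 8-11 | T2 11-16 |
Completion: T1=8  T2=16  T3=11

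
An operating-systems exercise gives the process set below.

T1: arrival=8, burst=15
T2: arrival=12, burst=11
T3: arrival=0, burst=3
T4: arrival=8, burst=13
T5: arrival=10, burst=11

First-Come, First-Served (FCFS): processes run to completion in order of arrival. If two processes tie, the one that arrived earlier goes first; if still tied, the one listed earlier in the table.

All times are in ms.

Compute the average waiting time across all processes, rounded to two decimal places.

15.20

Timeline: | T3 0-3 | idle 3-8 | T1 8-23 | T4 23-36 | T5 36-47 | T2 47-58 |
Completion: T1=23  T2=58  T3=3  T4=36  T5=47
Turnaround (C−A): T1=15  T2=46  T3=3  T4=28  T5=37
Waiting times: T1=0, T2=35, T3=0, T4=15, T5=26
Average waiting = (0+35+0+15+26) / 5 = 76/5 = 15.20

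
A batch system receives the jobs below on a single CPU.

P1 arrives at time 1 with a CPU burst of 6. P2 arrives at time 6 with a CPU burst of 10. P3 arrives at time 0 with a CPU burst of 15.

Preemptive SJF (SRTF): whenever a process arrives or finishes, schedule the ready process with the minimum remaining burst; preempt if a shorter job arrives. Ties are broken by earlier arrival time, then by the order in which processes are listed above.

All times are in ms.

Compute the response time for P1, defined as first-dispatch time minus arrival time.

0

Schedule: | P3 0-1 | P1 1-7 | P2 7-17 | P3 17-31 |
Completion: P1=7  P2=17  P3=31
Response(P1) = first start − arrival = 1 − 1 = 0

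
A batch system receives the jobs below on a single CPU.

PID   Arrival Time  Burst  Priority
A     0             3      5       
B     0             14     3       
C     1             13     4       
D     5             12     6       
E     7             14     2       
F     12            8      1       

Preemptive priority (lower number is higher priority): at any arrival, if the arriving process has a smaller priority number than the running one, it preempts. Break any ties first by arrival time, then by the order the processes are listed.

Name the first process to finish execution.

Gantt: | B 0-7 | E 7-12 | F 12-20 | E 20-29 | B 29-36 | C 36-49 | A 49-52 | D 52-64 |
Completion: A=52  B=36  C=49  D=64  E=29  F=20
Finish order: F → E → B → C → A → D

F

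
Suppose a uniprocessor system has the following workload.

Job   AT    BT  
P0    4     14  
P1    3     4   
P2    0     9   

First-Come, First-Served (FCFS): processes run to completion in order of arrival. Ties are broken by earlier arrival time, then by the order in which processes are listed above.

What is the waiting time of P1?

6

Timeline: | P2 0-9 | P1 9-13 | P0 13-27 |
Completion: P0=27  P1=13  P2=9
Waiting(P1) = turnaround − burst = 10 − 4 = 6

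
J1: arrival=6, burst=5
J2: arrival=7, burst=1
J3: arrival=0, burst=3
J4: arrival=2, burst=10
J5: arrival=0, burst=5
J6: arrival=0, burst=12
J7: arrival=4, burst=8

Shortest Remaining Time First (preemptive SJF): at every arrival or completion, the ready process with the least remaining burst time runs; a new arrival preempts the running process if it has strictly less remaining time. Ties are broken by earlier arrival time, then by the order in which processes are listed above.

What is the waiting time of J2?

1

Timeline: | J3 0-3 | J5 3-8 | J2 8-9 | J1 9-14 | J7 14-22 | J4 22-32 | J6 32-44 |
Completion: J1=14  J2=9  J3=3  J4=32  J5=8  J6=44  J7=22
Turnaround (C−A): J1=8  J2=2  J3=3  J4=30  J5=8  J6=44  J7=18
Waiting(J2) = turnaround − burst = 2 − 1 = 1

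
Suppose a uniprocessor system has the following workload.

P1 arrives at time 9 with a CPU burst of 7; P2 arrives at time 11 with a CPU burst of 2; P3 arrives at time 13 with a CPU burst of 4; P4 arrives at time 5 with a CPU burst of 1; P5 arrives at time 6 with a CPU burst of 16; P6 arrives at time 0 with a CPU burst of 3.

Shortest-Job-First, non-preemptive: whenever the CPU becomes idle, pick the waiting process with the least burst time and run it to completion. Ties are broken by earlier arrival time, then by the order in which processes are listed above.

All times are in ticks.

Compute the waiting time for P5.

0

Gantt: | P6 0-3 | idle 3-5 | P4 5-6 | P5 6-22 | P2 22-24 | P3 24-28 | P1 28-35 |
Completion: P1=35  P2=24  P3=28  P4=6  P5=22  P6=3
Waiting(P5) = turnaround − burst = 16 − 16 = 0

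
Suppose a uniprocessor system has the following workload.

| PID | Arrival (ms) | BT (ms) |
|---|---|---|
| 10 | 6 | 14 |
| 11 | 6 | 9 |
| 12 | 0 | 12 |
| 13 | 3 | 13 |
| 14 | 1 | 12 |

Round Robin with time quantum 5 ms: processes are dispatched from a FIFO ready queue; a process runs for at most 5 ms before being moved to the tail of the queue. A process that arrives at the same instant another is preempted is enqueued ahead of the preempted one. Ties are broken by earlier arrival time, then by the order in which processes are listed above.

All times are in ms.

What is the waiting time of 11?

36

Timeline: | 12 0-5 | 14 5-10 | 13 10-15 | 12 15-20 | 10 20-25 | 11 25-30 | 14 30-35 | 13 35-40 | 12 40-42 | 10 42-47 | 11 47-51 | 14 51-53 | 13 53-56 | 10 56-60 |
Completion: 10=60  11=51  12=42  13=56  14=53
Turnaround (C−A): 10=54  11=45  12=42  13=53  14=52
Waiting(11) = turnaround − burst = 45 − 9 = 36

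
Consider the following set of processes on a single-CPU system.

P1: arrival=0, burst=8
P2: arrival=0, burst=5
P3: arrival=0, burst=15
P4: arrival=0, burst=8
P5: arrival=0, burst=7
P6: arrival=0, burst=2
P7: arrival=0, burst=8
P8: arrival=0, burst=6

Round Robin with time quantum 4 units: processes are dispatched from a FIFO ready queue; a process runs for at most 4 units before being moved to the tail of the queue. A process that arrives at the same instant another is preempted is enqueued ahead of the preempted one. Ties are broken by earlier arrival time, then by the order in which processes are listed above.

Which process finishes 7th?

P8

Timeline: | P1 0-4 | P2 4-8 | P3 8-12 | P4 12-16 | P5 16-20 | P6 20-22 | P7 22-26 | P8 26-30 | P1 30-34 | P2 34-35 | P3 35-39 | P4 39-43 | P5 43-46 | P7 46-50 | P8 50-52 | P3 52-59 |
Completion: P1=34  P2=35  P3=59  P4=43  P5=46  P6=22  P7=50  P8=52
Turnaround (C−A): P1=34  P2=35  P3=59  P4=43  P5=46  P6=22  P7=50  P8=52
Finish order: P6 → P1 → P2 → P4 → P5 → P7 → P8 → P3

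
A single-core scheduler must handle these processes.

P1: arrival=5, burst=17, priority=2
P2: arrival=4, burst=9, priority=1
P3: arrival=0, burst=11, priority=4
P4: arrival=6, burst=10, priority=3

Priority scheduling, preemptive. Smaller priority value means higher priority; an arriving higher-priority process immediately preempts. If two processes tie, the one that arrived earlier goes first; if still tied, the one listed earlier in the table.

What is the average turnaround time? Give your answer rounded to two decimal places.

Schedule: | P3 0-4 | P2 4-13 | P1 13-30 | P4 30-40 | P3 40-47 |
Completion: P1=30  P2=13  P3=47  P4=40
Turnaround (C−A): P1=25  P2=9  P3=47  P4=34
Turnaround times: P1=25, P2=9, P3=47, P4=34
Average turnaround = (25+9+47+34) / 4 = 115/4 = 28.75

28.75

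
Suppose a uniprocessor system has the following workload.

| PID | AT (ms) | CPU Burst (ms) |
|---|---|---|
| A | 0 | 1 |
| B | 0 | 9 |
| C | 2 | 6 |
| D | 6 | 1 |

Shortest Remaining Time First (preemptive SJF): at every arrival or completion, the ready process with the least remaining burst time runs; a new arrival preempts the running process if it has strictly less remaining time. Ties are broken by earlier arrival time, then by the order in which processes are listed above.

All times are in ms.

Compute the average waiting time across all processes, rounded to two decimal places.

Gantt: | A 0-1 | B 1-2 | C 2-6 | D 6-7 | C 7-9 | B 9-17 |
Completion: A=1  B=17  C=9  D=7
Turnaround (C−A): A=1  B=17  C=7  D=1
Waiting times: A=0, B=8, C=1, D=0
Average waiting = (0+8+1+0) / 4 = 9/4 = 2.25

2.25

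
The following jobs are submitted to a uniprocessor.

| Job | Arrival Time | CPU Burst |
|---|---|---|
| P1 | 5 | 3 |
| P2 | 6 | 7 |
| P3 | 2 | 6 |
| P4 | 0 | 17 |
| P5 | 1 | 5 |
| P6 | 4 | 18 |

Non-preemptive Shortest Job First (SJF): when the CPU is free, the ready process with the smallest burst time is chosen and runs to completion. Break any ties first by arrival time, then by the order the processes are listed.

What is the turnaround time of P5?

Gantt: | P4 0-17 | P1 17-20 | P5 20-25 | P3 25-31 | P2 31-38 | P6 38-56 |
Completion: P1=20  P2=38  P3=31  P4=17  P5=25  P6=56
Turnaround(P5) = completion − arrival = 25 − 1 = 24

24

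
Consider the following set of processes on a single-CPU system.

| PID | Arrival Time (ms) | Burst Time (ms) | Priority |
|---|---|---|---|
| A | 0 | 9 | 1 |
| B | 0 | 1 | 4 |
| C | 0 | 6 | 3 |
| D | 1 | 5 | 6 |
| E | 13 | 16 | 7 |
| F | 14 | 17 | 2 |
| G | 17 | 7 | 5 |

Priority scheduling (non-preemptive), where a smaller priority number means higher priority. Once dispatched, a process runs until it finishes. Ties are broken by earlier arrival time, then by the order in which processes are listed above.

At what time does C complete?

15

Gantt: | A 0-9 | C 9-15 | F 15-32 | B 32-33 | G 33-40 | D 40-45 | E 45-61 |
Completion: A=9  B=33  C=15  D=45  E=61  F=32  G=40
Turnaround (C−A): A=9  B=33  C=15  D=44  E=48  F=18  G=23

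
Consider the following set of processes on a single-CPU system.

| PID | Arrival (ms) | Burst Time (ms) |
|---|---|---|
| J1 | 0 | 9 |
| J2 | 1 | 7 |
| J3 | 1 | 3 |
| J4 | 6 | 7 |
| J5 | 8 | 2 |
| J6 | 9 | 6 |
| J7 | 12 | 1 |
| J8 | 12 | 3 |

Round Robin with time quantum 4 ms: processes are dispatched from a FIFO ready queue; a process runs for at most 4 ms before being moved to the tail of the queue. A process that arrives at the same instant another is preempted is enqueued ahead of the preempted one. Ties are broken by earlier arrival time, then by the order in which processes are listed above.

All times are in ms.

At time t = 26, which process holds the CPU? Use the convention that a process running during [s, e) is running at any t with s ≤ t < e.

J6

Timeline: | J1 0-4 | J2 4-8 | J3 8-11 | J1 11-15 | J4 15-19 | J5 19-21 | J2 21-24 | J6 24-28 | J7 28-29 | J8 29-32 | J1 32-33 | J4 33-36 | J6 36-38 |
Completion: J1=33  J2=24  J3=11  J4=36  J5=21  J6=38  J7=29  J8=32
Turnaround (C−A): J1=33  J2=23  J3=10  J4=30  J5=13  J6=29  J7=17  J8=20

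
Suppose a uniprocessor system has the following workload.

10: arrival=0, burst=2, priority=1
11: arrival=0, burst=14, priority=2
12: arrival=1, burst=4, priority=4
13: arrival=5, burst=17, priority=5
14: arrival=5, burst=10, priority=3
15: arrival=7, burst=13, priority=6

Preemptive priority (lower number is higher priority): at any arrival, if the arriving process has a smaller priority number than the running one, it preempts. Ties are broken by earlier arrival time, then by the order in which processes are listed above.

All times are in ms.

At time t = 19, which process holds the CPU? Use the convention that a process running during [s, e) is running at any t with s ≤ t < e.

14

Gantt: | 10 0-2 | 11 2-16 | 14 16-26 | 12 26-30 | 13 30-47 | 15 47-60 |
Completion: 10=2  11=16  12=30  13=47  14=26  15=60
Turnaround (C−A): 10=2  11=16  12=29  13=42  14=21  15=53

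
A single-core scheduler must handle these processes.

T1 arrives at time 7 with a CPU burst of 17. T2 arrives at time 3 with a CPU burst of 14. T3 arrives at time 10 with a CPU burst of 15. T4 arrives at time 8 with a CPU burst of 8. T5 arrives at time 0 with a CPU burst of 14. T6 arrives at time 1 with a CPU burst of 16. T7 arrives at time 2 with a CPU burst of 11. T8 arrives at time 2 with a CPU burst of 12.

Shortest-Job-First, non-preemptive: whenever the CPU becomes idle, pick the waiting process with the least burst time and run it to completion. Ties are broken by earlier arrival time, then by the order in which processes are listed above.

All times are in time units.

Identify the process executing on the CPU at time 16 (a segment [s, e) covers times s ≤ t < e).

Schedule: | T5 0-14 | T4 14-22 | T7 22-33 | T8 33-45 | T2 45-59 | T3 59-74 | T6 74-90 | T1 90-107 |
Completion: T1=107  T2=59  T3=74  T4=22  T5=14  T6=90  T7=33  T8=45

T4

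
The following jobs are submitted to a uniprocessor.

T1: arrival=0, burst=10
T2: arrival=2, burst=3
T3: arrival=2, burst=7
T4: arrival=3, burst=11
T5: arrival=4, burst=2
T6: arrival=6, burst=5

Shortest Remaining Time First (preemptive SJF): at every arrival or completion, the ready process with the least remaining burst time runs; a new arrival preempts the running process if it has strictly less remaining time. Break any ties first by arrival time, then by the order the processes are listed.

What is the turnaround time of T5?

Gantt: | T1 0-2 | T2 2-5 | T5 5-7 | T6 7-12 | T3 12-19 | T1 19-27 | T4 27-38 |
Completion: T1=27  T2=5  T3=19  T4=38  T5=7  T6=12
Turnaround(T5) = completion − arrival = 7 − 4 = 3

3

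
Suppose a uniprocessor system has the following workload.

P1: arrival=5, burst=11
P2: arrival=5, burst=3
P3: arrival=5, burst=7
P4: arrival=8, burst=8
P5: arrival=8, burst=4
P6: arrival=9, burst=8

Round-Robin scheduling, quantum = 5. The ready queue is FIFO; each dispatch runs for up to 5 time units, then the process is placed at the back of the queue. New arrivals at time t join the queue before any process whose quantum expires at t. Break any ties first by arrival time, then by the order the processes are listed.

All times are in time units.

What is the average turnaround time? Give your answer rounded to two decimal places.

28.67

Gantt: | idle 0-5 | P1 5-10 | P2 10-13 | P3 13-18 | P4 18-23 | P5 23-27 | P6 27-32 | P1 32-37 | P3 37-39 | P4 39-42 | P6 42-45 | P1 45-46 |
Completion: P1=46  P2=13  P3=39  P4=42  P5=27  P6=45
Turnaround times: P1=41, P2=8, P3=34, P4=34, P5=19, P6=36
Average turnaround = (41+8+34+34+19+36) / 6 = 172/6 = 28.67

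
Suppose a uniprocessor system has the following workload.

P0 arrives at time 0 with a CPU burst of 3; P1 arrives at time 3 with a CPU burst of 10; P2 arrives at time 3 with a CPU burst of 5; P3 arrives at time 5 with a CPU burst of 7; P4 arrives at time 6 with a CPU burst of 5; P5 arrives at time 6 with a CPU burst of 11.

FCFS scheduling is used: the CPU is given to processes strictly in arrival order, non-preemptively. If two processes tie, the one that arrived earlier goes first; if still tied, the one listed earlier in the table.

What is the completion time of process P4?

Gantt: | P0 0-3 | P1 3-13 | P2 13-18 | P3 18-25 | P4 25-30 | P5 30-41 |
Completion: P0=3  P1=13  P2=18  P3=25  P4=30  P5=41

30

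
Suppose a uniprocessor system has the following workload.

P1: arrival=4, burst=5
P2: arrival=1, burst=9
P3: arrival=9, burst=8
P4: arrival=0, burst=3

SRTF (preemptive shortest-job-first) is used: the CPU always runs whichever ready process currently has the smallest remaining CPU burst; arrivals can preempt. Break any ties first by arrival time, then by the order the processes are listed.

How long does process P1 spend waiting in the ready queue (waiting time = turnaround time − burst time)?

Gantt: | P4 0-3 | P2 3-4 | P1 4-9 | P2 9-17 | P3 17-25 |
Completion: P1=9  P2=17  P3=25  P4=3
Waiting(P1) = turnaround − burst = 5 − 5 = 0

0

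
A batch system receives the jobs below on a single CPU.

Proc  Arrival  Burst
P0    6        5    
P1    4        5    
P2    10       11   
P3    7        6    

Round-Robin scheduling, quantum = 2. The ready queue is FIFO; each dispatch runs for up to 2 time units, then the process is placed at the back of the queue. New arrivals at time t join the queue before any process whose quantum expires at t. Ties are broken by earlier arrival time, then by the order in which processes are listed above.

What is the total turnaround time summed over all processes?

Timeline: | idle 0-4 | P1 4-6 | P0 6-8 | P1 8-10 | P3 10-12 | P0 12-14 | P2 14-16 | P1 16-17 | P3 17-19 | P0 19-20 | P2 20-22 | P3 22-24 | P2 24-31 |
Completion: P0=20  P1=17  P2=31  P3=24
Turnaround (C−A): P0=14  P1=13  P2=21  P3=17
Turnaround = completion − arrival: P0=14, P1=13, P2=21, P3=17
Total turnaround = 14 + 13 + 21 + 17 = 65

65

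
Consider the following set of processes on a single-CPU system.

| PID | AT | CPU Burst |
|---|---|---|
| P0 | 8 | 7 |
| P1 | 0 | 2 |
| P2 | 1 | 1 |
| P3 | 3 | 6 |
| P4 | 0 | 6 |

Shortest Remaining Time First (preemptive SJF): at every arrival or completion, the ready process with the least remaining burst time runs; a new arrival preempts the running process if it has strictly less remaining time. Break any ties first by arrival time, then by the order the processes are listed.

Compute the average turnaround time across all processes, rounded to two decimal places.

Gantt: | P1 0-2 | P2 2-3 | P4 3-9 | P3 9-15 | P0 15-22 |
Completion: P0=22  P1=2  P2=3  P3=15  P4=9
Turnaround (C−A): P0=14  P1=2  P2=2  P3=12  P4=9
Turnaround times: P0=14, P1=2, P2=2, P3=12, P4=9
Average turnaround = (14+2+2+12+9) / 5 = 39/5 = 7.80

7.80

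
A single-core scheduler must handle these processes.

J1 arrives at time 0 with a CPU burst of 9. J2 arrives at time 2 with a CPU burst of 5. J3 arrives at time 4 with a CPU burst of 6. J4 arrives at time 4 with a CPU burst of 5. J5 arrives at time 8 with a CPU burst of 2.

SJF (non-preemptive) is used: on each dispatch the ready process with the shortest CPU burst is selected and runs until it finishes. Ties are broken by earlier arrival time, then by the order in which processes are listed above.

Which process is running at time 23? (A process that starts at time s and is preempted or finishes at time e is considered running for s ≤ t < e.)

J3

Timeline: | J1 0-9 | J5 9-11 | J2 11-16 | J4 16-21 | J3 21-27 |
Completion: J1=9  J2=16  J3=27  J4=21  J5=11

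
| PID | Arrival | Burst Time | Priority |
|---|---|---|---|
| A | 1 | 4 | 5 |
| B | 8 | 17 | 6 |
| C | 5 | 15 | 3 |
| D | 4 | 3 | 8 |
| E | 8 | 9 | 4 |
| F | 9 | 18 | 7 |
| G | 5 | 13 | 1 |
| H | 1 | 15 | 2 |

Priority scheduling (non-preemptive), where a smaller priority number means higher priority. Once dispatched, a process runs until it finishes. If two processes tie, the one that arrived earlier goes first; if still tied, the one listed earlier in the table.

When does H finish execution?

Timeline: | idle 0-1 | H 1-16 | G 16-29 | C 29-44 | E 44-53 | A 53-57 | B 57-74 | F 74-92 | D 92-95 |
Completion: A=57  B=74  C=44  D=95  E=53  F=92  G=29  H=16
Turnaround (C−A): A=56  B=66  C=39  D=91  E=45  F=83  G=24  H=15

16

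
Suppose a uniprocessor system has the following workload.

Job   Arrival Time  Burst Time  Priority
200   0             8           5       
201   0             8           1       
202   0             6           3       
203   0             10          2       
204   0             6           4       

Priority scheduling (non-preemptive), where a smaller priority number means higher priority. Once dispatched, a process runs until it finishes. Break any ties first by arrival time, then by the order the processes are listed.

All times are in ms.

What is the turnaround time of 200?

38

Gantt: | 201 0-8 | 203 8-18 | 202 18-24 | 204 24-30 | 200 30-38 |
Completion: 200=38  201=8  202=24  203=18  204=30
Turnaround(200) = completion − arrival = 38 − 0 = 38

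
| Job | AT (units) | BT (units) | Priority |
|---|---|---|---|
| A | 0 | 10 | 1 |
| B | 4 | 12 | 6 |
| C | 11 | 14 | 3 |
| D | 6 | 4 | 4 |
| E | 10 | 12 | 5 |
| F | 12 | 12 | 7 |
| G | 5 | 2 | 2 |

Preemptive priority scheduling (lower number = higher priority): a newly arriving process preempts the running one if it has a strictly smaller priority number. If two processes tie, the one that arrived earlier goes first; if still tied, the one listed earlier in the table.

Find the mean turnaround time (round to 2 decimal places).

27.43

Schedule: | A 0-10 | G 10-12 | C 12-26 | D 26-30 | E 30-42 | B 42-54 | F 54-66 |
Completion: A=10  B=54  C=26  D=30  E=42  F=66  G=12
Turnaround (C−A): A=10  B=50  C=15  D=24  E=32  F=54  G=7
Turnaround times: A=10, B=50, C=15, D=24, E=32, F=54, G=7
Average turnaround = (10+50+15+24+32+54+7) / 7 = 192/7 = 27.43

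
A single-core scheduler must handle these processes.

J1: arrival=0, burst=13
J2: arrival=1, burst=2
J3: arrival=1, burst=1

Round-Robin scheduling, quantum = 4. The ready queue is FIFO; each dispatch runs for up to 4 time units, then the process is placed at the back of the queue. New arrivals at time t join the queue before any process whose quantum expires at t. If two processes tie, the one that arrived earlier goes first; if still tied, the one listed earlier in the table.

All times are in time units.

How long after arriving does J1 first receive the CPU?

Timeline: | J1 0-4 | J2 4-6 | J3 6-7 | J1 7-16 |
Completion: J1=16  J2=6  J3=7
Response(J1) = first start − arrival = 0 − 0 = 0

0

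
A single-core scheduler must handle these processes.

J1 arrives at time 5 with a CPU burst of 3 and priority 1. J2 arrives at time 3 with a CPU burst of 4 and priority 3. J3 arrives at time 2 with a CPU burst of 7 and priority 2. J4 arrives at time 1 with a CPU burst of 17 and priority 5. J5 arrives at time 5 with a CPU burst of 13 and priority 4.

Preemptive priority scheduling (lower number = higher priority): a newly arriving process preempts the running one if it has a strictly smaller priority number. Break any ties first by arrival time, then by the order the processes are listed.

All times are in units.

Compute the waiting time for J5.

11

Timeline: | idle 0-1 | J4 1-2 | J3 2-5 | J1 5-8 | J3 8-12 | J2 12-16 | J5 16-29 | J4 29-45 |
Completion: J1=8  J2=16  J3=12  J4=45  J5=29
Waiting(J5) = turnaround − burst = 24 − 13 = 11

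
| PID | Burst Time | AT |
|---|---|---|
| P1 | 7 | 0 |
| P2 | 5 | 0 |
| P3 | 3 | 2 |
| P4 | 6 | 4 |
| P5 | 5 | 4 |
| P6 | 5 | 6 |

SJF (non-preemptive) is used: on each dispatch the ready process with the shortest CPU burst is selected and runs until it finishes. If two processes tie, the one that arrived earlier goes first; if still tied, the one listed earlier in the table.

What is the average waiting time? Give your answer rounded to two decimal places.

8.67

Gantt: | P2 0-5 | P3 5-8 | P5 8-13 | P6 13-18 | P4 18-24 | P1 24-31 |
Completion: P1=31  P2=5  P3=8  P4=24  P5=13  P6=18
Waiting times: P1=24, P2=0, P3=3, P4=14, P5=4, P6=7
Average waiting = (24+0+3+14+4+7) / 6 = 52/6 = 8.67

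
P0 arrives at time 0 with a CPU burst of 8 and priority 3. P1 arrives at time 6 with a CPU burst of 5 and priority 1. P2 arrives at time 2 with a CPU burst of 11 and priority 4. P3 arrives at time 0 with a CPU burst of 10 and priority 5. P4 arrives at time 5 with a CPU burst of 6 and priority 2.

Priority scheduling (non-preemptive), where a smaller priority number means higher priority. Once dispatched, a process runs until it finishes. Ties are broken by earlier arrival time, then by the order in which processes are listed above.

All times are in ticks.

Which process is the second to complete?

Timeline: | P0 0-8 | P1 8-13 | P4 13-19 | P2 19-30 | P3 30-40 |
Completion: P0=8  P1=13  P2=30  P3=40  P4=19
Finish order: P0 → P1 → P4 → P2 → P3

P1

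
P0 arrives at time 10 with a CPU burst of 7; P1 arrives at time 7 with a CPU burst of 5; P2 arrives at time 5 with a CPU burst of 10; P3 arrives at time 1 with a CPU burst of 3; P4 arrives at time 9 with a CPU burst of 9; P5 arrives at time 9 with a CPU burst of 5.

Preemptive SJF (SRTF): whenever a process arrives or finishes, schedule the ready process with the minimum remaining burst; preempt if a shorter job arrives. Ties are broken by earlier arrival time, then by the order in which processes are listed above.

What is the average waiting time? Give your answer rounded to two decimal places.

8.33

Timeline: | idle 0-1 | P3 1-4 | idle 4-5 | P2 5-7 | P1 7-12 | P5 12-17 | P0 17-24 | P2 24-32 | P4 32-41 |
Completion: P0=24  P1=12  P2=32  P3=4  P4=41  P5=17
Turnaround (C−A): P0=14  P1=5  P2=27  P3=3  P4=32  P5=8
Waiting times: P0=7, P1=0, P2=17, P3=0, P4=23, P5=3
Average waiting = (7+0+17+0+23+3) / 6 = 50/6 = 8.33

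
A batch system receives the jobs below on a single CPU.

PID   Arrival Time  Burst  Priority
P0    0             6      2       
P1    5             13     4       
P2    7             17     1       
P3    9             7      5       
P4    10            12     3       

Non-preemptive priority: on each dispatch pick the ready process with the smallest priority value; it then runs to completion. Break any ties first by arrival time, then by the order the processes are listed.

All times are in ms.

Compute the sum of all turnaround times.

Schedule: | P0 0-6 | P1 6-19 | P2 19-36 | P4 36-48 | P3 48-55 |
Completion: P0=6  P1=19  P2=36  P3=55  P4=48
Turnaround = completion − arrival: P0=6, P1=14, P2=29, P3=46, P4=38
Total turnaround = 6 + 14 + 29 + 46 + 38 = 133

133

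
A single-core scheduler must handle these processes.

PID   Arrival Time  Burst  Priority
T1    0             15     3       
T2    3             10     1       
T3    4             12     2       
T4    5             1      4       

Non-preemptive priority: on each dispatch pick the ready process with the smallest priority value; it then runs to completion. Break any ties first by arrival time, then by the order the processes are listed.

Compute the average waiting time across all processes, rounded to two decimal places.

Timeline: | T1 0-15 | T2 15-25 | T3 25-37 | T4 37-38 |
Completion: T1=15  T2=25  T3=37  T4=38
Turnaround (C−A): T1=15  T2=22  T3=33  T4=33
Waiting times: T1=0, T2=12, T3=21, T4=32
Average waiting = (0+12+21+32) / 4 = 65/4 = 16.25

16.25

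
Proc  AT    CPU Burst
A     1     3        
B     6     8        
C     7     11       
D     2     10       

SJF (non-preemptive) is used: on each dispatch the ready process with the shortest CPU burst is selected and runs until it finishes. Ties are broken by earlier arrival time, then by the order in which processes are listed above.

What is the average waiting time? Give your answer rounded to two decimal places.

6.25

Gantt: | idle 0-1 | A 1-4 | D 4-14 | B 14-22 | C 22-33 |
Completion: A=4  B=22  C=33  D=14
Turnaround (C−A): A=3  B=16  C=26  D=12
Waiting times: A=0, B=8, C=15, D=2
Average waiting = (0+8+15+2) / 4 = 25/4 = 6.25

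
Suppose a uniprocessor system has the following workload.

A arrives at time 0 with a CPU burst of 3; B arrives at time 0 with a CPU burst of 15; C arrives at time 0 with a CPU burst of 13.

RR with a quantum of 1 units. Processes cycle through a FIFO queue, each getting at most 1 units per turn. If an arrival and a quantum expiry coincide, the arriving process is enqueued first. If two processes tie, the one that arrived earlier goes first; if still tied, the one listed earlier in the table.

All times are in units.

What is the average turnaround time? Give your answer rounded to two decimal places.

Schedule: | A 0-1 | B 1-2 | C 2-3 | A 3-4 | B 4-5 | C 5-6 | A 6-7 | B 7-8 | C 8-9 | B 9-10 | C 10-11 | B 11-12 | C 12-13 | B 13-14 | C 14-15 | B 15-16 | C 16-17 | B 17-18 | C 18-19 | B 19-20 | C 20-21 | B 21-22 | C 22-23 | B 23-24 | C 24-25 | B 25-26 | C 26-27 | B 27-28 | C 28-29 | B 29-31 |
Completion: A=7  B=31  C=29
Turnaround times: A=7, B=31, C=29
Average turnaround = (7+31+29) / 3 = 67/3 = 22.33

22.33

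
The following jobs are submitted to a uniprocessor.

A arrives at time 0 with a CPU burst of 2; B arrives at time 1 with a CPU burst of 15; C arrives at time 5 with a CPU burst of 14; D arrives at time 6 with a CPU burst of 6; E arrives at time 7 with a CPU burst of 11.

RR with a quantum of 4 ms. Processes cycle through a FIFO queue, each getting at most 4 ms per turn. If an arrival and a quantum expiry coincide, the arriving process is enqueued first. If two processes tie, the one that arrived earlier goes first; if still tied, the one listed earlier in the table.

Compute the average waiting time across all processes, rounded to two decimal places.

20.00

Gantt: | A 0-2 | B 2-6 | C 6-10 | D 10-14 | B 14-18 | E 18-22 | C 22-26 | D 26-28 | B 28-32 | E 32-36 | C 36-40 | B 40-43 | E 43-46 | C 46-48 |
Completion: A=2  B=43  C=48  D=28  E=46
Turnaround (C−A): A=2  B=42  C=43  D=22  E=39
Waiting times: A=0, B=27, C=29, D=16, E=28
Average waiting = (0+27+29+16+28) / 5 = 100/5 = 20.00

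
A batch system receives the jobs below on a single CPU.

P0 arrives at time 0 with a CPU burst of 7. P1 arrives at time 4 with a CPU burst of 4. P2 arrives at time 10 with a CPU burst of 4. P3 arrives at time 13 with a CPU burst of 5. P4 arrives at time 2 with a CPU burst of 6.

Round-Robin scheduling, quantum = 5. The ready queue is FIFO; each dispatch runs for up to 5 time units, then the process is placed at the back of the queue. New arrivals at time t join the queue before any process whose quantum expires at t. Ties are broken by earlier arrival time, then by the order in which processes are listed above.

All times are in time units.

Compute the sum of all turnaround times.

Gantt: | P0 0-5 | P4 5-10 | P1 10-14 | P0 14-16 | P2 16-20 | P4 20-21 | P3 21-26 |
Completion: P0=16  P1=14  P2=20  P3=26  P4=21
Turnaround (C−A): P0=16  P1=10  P2=10  P3=13  P4=19
Turnaround = completion − arrival: P0=16, P1=10, P2=10, P3=13, P4=19
Total turnaround = 16 + 10 + 10 + 13 + 19 = 68

68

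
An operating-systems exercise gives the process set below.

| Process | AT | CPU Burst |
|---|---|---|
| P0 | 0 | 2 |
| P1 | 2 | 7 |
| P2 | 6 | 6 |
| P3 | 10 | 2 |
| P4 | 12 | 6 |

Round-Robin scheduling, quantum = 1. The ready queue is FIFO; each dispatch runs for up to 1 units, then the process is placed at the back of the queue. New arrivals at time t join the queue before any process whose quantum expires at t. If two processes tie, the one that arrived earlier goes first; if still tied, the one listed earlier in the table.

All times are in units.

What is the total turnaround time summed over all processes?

Timeline: | P0 0-2 | P1 2-6 | P2 6-7 | P1 7-8 | P2 8-9 | P1 9-10 | P2 10-11 | P3 11-12 | P1 12-13 | P2 13-14 | P4 14-15 | P3 15-16 | P2 16-17 | P4 17-18 | P2 18-19 | P4 19-23 |
Completion: P0=2  P1=13  P2=19  P3=16  P4=23
Turnaround (C−A): P0=2  P1=11  P2=13  P3=6  P4=11
Turnaround = completion − arrival: P0=2, P1=11, P2=13, P3=6, P4=11
Total turnaround = 2 + 11 + 13 + 6 + 11 = 43

43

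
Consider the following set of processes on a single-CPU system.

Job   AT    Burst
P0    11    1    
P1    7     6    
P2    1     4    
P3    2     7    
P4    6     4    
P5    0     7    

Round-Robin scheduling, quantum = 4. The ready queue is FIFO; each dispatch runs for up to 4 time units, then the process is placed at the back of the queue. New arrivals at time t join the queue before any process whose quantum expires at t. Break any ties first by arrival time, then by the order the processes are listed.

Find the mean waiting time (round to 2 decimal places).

Gantt: | P5 0-4 | P2 4-8 | P3 8-12 | P5 12-15 | P4 15-19 | P1 19-23 | P0 23-24 | P3 24-27 | P1 27-29 |
Completion: P0=24  P1=29  P2=8  P3=27  P4=19  P5=15
Turnaround (C−A): P0=13  P1=22  P2=7  P3=25  P4=13  P5=15
Waiting times: P0=12, P1=16, P2=3, P3=18, P4=9, P5=8
Average waiting = (12+16+3+18+9+8) / 6 = 66/6 = 11.00

11.00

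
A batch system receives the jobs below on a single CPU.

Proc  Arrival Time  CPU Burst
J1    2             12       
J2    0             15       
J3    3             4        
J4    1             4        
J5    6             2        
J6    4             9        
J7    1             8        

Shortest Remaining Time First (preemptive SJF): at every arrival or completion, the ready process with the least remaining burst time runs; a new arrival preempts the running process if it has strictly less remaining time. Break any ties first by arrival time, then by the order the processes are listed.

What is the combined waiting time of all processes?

Gantt: | J2 0-1 | J4 1-5 | J3 5-6 | J5 6-8 | J3 8-11 | J7 11-19 | J6 19-28 | J1 28-40 | J2 40-54 |
Completion: J1=40  J2=54  J3=11  J4=5  J5=8  J6=28  J7=19
Turnaround (C−A): J1=38  J2=54  J3=8  J4=4  J5=2  J6=24  J7=18
Waiting = turnaround − burst: J1=26, J2=39, J3=4, J4=0, J5=0, J6=15, J7=10
Total waiting = 26 + 39 + 4 + 0 + 0 + 15 + 10 = 94

94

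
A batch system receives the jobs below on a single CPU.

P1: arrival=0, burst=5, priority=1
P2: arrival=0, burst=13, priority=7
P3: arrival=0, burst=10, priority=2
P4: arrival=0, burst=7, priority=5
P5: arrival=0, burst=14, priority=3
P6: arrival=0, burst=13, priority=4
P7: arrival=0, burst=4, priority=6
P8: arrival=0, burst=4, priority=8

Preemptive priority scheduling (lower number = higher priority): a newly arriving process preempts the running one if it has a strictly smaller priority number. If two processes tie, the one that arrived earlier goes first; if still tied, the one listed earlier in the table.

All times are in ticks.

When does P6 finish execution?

Timeline: | P1 0-5 | P3 5-15 | P5 15-29 | P6 29-42 | P4 42-49 | P7 49-53 | P2 53-66 | P8 66-70 |
Completion: P1=5  P2=66  P3=15  P4=49  P5=29  P6=42  P7=53  P8=70
Turnaround (C−A): P1=5  P2=66  P3=15  P4=49  P5=29  P6=42  P7=53  P8=70

42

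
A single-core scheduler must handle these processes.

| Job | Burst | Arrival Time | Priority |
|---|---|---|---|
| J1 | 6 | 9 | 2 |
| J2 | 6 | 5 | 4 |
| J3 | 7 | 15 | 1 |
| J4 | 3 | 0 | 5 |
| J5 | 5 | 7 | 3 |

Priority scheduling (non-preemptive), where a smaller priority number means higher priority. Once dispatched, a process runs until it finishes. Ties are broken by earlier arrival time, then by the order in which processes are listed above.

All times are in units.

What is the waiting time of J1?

Timeline: | J4 0-3 | idle 3-5 | J2 5-11 | J1 11-17 | J3 17-24 | J5 24-29 |
Completion: J1=17  J2=11  J3=24  J4=3  J5=29
Turnaround (C−A): J1=8  J2=6  J3=9  J4=3  J5=22
Waiting(J1) = turnaround − burst = 8 − 6 = 2

2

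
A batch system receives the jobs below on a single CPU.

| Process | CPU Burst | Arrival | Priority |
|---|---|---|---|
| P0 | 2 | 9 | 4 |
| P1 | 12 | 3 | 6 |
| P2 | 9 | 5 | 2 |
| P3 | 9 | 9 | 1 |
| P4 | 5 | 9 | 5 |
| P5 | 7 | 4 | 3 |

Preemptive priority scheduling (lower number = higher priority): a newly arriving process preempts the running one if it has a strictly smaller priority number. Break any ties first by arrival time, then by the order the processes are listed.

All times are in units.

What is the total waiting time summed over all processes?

101

Timeline: | idle 0-3 | P1 3-4 | P5 4-5 | P2 5-9 | P3 9-18 | P2 18-23 | P5 23-29 | P0 29-31 | P4 31-36 | P1 36-47 |
Completion: P0=31  P1=47  P2=23  P3=18  P4=36  P5=29
Turnaround (C−A): P0=22  P1=44  P2=18  P3=9  P4=27  P5=25
Waiting = turnaround − burst: P0=20, P1=32, P2=9, P3=0, P4=22, P5=18
Total waiting = 20 + 32 + 9 + 0 + 22 + 18 = 101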